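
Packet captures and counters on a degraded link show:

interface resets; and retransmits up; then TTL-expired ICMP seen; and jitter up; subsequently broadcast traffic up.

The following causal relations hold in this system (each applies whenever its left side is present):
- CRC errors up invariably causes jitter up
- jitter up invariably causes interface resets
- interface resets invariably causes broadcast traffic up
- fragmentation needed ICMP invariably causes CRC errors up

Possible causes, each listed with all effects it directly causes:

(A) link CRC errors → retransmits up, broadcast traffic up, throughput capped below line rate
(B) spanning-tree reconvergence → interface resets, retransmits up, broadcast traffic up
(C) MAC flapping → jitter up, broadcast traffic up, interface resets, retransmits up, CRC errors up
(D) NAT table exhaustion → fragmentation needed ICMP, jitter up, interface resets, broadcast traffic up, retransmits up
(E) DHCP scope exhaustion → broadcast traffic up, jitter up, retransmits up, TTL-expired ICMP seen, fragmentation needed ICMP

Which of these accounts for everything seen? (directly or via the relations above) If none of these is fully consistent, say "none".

E

Testing each hypothesis:
(A) link CRC errors — does not account for interface resets, TTL-expired ICMP seen, jitter up
(B) spanning-tree reconvergence — does not account for TTL-expired ICMP seen, jitter up
(C) MAC flapping — interface resets match; retransmits up match; TTL-expired ICMP seen miss; jitter up match; broadcast traffic up match
(D) NAT table exhaustion — does not account for TTL-expired ICMP seen
(E) DHCP scope exhaustion — interface resets match (via jitter up → interface resets); retransmits up match; TTL-expired ICMP seen match; jitter up match; broadcast traffic up match
(E) alone accounts for all the evidence.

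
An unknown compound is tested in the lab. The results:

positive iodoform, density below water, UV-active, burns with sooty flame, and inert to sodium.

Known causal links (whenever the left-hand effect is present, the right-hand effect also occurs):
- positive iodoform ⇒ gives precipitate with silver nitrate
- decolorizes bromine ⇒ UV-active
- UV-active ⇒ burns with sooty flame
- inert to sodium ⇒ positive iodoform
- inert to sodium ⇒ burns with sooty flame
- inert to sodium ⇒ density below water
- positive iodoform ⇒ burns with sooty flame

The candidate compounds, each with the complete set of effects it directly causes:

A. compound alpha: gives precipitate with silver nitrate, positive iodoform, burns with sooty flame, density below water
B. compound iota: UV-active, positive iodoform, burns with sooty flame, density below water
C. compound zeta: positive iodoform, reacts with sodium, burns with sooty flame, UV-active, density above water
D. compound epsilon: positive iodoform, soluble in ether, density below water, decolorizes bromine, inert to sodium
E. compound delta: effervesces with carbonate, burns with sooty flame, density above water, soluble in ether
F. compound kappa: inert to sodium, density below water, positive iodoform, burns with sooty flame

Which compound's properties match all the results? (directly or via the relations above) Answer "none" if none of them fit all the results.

D

For each candidate, compare predicted effects to what was observed:
(A) compound alpha — positive iodoform yes; density below water yes; UV-active NO; burns with sooty flame yes; inert to sodium NO
(B) compound iota — positive iodoform yes; density below water yes; UV-active yes; burns with sooty flame yes; inert to sodium NO
(C) compound zeta — positive iodoform yes; density below water NO; UV-active yes; burns with sooty flame yes; inert to sodium NO
(D) compound epsilon — positive iodoform yes; density below water yes; UV-active yes (by decolorizes bromine → UV-active); burns with sooty flame yes (by positive iodoform → burns with sooty flame); inert to sodium yes
(E) compound delta — positive iodoform NO; density below water NO; UV-active NO; burns with sooty flame yes; inert to sodium NO
(F) compound kappa — does not account for UV-active
Only (D) is consistent with every observation.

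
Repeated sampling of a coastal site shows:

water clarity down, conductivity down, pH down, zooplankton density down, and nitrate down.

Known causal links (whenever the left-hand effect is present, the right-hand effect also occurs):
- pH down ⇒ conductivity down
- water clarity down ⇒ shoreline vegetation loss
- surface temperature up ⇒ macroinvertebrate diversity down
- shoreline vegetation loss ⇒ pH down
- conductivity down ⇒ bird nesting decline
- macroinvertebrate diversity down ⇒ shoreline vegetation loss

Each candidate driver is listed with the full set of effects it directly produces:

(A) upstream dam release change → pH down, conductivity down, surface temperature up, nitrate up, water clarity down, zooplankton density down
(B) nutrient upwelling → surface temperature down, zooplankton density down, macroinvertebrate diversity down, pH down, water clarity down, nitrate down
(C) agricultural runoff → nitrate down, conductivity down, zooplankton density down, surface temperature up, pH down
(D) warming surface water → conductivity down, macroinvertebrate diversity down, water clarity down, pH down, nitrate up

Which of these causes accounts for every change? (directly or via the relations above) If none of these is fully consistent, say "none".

Per-candidate check:
(A) upstream dam release change — water clarity down ✓; conductivity down ✓; pH down ✓; zooplankton density down ✓; nitrate down ✗
(B) nutrient upwelling — accounts for every observation (conductivity down via pH down → conductivity down)
(C) agricultural runoff — water clarity down ✗; conductivity down ✓; pH down ✓; zooplankton density down ✓; nitrate down ✓
(D) warming surface water — water clarity down ✓; conductivity down ✓; pH down ✓; zooplankton density down ✗; nitrate down ✗
Only (B) is consistent with every observation.

B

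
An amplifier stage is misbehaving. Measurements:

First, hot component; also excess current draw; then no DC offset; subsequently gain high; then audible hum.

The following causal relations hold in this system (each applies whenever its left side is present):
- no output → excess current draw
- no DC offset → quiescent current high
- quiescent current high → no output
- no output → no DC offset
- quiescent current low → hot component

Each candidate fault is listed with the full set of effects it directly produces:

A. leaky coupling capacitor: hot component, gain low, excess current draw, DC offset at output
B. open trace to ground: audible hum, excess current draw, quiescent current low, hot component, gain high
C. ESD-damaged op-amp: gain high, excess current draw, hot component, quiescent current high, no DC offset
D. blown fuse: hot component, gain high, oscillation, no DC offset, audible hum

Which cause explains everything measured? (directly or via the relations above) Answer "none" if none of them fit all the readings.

Checking each candidate against the observations:
(A) leaky coupling capacitor — hot component match; excess current draw match; no DC offset miss; gain high miss; audible hum miss
(B) open trace to ground — does not account for no DC offset
(C) ESD-damaged op-amp — hot component match; excess current draw match; no DC offset match; gain high match; audible hum miss
(D) blown fuse — hot component match; excess current draw match (via no DC offset → quiescent current high → no output → excess current draw); no DC offset match; gain high match; audible hum match
Only (D) is consistent with every observation.

D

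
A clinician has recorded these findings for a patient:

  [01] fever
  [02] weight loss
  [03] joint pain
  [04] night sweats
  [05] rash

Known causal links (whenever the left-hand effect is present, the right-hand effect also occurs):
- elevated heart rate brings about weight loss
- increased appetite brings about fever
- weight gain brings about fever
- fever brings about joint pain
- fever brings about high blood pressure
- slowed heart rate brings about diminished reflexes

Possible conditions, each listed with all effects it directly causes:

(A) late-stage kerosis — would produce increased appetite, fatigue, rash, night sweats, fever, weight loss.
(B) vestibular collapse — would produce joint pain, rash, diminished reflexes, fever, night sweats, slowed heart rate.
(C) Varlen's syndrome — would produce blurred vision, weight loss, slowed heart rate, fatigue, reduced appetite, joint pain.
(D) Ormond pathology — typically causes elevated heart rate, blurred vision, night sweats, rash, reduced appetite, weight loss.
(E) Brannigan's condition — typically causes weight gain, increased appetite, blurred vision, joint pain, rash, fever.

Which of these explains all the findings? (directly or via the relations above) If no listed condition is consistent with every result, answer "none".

A

Checking each candidate against the observations:
(A) late-stage kerosis — fever +; weight loss +; joint pain + (via fever → joint pain); night sweats +; rash +
(B) vestibular collapse — fever +; weight loss -; joint pain +; night sweats +; rash +
(C) Varlen's syndrome — does not account for fever, night sweats, rash
(D) Ormond pathology — fever -; weight loss +; joint pain -; night sweats +; rash +
(E) Brannigan's condition — fever +; weight loss -; joint pain +; night sweats -; rash +
(A) is the only candidate with no mismatches.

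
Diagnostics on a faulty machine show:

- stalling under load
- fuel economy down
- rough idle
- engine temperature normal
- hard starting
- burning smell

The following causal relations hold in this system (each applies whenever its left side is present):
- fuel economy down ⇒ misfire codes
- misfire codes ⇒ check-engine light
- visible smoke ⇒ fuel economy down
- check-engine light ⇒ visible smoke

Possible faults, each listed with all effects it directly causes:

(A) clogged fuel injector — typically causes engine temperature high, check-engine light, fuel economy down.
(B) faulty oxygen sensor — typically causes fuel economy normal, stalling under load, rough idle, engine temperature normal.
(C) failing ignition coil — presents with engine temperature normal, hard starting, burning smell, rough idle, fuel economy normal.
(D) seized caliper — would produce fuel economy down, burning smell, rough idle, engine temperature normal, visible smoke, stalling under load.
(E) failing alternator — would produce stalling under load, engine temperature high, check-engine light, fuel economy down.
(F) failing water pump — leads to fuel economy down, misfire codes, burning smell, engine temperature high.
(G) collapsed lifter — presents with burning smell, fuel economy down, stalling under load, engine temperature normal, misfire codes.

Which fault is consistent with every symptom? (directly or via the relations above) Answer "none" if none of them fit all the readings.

none

For each candidate, compare predicted effects to what was observed:
(A) clogged fuel injector — fails on stalling under load, rough idle, engine temperature normal, hard starting, burning smell (predicts engine temperature high, not engine temperature normal)
(B) faulty oxygen sensor — fails on fuel economy down, hard starting, burning smell (predicts fuel economy normal, not fuel economy down)
(C) failing ignition coil — stalling under load NO; fuel economy down NO; rough idle yes; engine temperature normal yes; hard starting yes; burning smell yes
(D) seized caliper — does not account for hard starting
(E) failing alternator — stalling under load yes; fuel economy down yes; rough idle NO; engine temperature normal NO; hard starting NO; burning smell NO
(F) failing water pump — stalling under load NO; fuel economy down yes; rough idle NO; engine temperature normal NO; hard starting NO; burning smell yes
(G) collapsed lifter — stalling under load yes; fuel economy down yes; rough idle NO; engine temperature normal yes; hard starting NO; burning smell yes
None of the listed candidates fits everything.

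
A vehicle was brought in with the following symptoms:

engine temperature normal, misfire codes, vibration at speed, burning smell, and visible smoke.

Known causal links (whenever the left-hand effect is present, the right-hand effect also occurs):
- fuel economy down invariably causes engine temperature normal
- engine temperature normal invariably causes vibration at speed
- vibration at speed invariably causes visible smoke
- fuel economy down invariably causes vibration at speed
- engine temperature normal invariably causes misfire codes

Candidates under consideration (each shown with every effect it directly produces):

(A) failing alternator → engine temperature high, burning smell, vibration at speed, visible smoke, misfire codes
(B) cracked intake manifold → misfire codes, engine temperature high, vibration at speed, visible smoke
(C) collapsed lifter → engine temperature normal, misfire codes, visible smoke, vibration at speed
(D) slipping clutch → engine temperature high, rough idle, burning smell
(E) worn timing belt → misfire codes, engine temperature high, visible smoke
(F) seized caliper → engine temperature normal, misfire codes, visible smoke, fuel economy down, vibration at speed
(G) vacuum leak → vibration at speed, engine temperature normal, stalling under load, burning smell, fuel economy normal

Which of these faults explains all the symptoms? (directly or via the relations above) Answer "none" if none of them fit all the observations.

Checking each candidate against the observations:
(A) failing alternator — engine temperature normal miss; misfire codes match; vibration at speed match; burning smell match; visible smoke match
(B) cracked intake manifold — engine temperature normal miss; misfire codes match; vibration at speed match; burning smell miss; visible smoke match
(C) collapsed lifter — does not account for burning smell
(D) slipping clutch — fails on engine temperature normal, misfire codes, vibration at speed, visible smoke (predicts engine temperature high, not engine temperature normal)
(E) worn timing belt — fails on engine temperature normal, vibration at speed, burning smell (predicts engine temperature high, not engine temperature normal)
(F) seized caliper — does not account for burning smell
(G) vacuum leak — engine temperature normal match; misfire codes match (by engine temperature normal → misfire codes); vibration at speed match; burning smell match; visible smoke match (by vibration at speed → visible smoke)
(G) is the only candidate with no mismatches.

G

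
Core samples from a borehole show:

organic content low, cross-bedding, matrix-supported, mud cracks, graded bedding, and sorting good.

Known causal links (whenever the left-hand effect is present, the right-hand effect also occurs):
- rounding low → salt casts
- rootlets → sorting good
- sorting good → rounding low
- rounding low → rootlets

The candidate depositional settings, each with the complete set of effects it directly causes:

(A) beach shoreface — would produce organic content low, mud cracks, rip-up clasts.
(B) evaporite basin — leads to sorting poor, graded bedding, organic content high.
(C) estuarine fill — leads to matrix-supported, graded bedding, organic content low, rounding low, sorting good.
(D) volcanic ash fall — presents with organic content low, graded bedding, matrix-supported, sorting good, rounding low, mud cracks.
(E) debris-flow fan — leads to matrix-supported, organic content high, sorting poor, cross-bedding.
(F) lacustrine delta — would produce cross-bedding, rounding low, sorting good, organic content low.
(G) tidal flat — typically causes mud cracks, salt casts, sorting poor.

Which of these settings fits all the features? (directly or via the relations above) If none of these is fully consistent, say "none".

Checking each candidate against the observations:
(A) beach shoreface — organic content low +; cross-bedding -; matrix-supported -; mud cracks +; graded bedding -; sorting good -
(B) evaporite basin — fails on organic content low, cross-bedding, matrix-supported, mud cracks, sorting good (predicts organic content high, not organic content low; predicts sorting poor, not sorting good)
(C) estuarine fill — organic content low +; cross-bedding -; matrix-supported +; mud cracks -; graded bedding +; sorting good +
(D) volcanic ash fall — does not account for cross-bedding
(E) debris-flow fan — organic content low -; cross-bedding +; matrix-supported +; mud cracks -; graded bedding -; sorting good -
(F) lacustrine delta — does not account for matrix-supported, mud cracks, graded bedding
(G) tidal flat — organic content low -; cross-bedding -; matrix-supported -; mud cracks +; graded bedding -; sorting good -
No candidate is consistent with all observations.

none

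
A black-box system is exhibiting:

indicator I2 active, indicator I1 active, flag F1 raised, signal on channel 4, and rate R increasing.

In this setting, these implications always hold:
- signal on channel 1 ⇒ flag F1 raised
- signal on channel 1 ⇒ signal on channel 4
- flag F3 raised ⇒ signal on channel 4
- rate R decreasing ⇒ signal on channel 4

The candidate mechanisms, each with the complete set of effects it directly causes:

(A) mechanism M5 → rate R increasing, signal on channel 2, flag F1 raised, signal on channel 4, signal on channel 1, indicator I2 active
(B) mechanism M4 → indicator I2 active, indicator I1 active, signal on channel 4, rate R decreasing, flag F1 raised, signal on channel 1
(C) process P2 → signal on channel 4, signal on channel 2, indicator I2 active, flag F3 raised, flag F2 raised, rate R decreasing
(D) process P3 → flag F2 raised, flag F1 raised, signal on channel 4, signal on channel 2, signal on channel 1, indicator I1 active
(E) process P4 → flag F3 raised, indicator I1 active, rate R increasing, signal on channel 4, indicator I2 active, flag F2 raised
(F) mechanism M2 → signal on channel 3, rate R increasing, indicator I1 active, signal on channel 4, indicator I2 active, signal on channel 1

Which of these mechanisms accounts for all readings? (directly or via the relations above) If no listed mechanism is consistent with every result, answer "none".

Checking each candidate against the observations:
(A) mechanism M5 — does not account for indicator I1 active
(B) mechanism M4 — indicator I2 active +; indicator I1 active +; flag F1 raised +; signal on channel 4 +; rate R increasing -
(C) process P2 — indicator I2 active +; indicator I1 active -; flag F1 raised -; signal on channel 4 +; rate R increasing -
(D) process P3 — indicator I2 active -; indicator I1 active +; flag F1 raised +; signal on channel 4 +; rate R increasing -
(E) process P4 — indicator I2 active +; indicator I1 active +; flag F1 raised -; signal on channel 4 +; rate R increasing +
(F) mechanism M2 — accounts for every observation (flag F1 raised through signal on channel 1 → flag F1 raised)
Only (F) is consistent with every observation.

F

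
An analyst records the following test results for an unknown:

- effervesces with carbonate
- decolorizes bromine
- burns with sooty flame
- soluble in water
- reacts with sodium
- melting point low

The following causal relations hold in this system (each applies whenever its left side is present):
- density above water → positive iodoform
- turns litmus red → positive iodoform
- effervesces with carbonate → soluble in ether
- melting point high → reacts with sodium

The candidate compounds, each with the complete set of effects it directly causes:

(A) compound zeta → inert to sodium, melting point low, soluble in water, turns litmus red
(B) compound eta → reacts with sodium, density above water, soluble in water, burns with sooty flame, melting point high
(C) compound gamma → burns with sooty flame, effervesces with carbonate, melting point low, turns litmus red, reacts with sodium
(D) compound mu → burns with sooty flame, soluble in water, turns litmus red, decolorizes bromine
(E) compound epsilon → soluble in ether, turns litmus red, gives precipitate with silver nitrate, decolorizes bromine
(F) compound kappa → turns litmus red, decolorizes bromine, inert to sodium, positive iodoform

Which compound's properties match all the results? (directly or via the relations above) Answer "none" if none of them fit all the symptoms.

none

Per-candidate check:
(A) compound zeta — fails on effervesces with carbonate, decolorizes bromine, burns with sooty flame, reacts with sodium (predicts inert to sodium, not reacts with sodium)
(B) compound eta — effervesces with carbonate -; decolorizes bromine -; burns with sooty flame +; soluble in water +; reacts with sodium +; melting point low -
(C) compound gamma — effervesces with carbonate +; decolorizes bromine -; burns with sooty flame +; soluble in water -; reacts with sodium +; melting point low +
(D) compound mu — does not account for effervesces with carbonate, reacts with sodium, melting point low
(E) compound epsilon — effervesces with carbonate -; decolorizes bromine +; burns with sooty flame -; soluble in water -; reacts with sodium -; melting point low -
(F) compound kappa — effervesces with carbonate -; decolorizes bromine +; burns with sooty flame -; soluble in water -; reacts with sodium -; melting point low -
Every candidate fails on at least one observation.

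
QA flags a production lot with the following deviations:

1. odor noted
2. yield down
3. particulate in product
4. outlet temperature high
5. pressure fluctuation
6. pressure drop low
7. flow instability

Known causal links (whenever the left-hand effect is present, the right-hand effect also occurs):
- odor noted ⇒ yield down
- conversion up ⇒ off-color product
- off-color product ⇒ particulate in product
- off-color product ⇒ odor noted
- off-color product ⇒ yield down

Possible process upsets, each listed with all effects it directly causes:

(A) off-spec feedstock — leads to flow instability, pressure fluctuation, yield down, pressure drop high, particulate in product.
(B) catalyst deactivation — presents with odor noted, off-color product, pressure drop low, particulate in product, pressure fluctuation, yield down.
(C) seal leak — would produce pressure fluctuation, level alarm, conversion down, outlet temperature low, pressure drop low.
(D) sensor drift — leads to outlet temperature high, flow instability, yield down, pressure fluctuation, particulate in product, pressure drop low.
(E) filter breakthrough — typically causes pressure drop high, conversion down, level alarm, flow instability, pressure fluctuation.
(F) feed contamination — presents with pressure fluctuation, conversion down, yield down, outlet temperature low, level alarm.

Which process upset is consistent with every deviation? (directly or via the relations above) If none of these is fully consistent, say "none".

Testing each hypothesis:
(A) off-spec feedstock — odor noted miss; yield down match; particulate in product match; outlet temperature high miss; pressure fluctuation match; pressure drop low miss; flow instability match
(B) catalyst deactivation — odor noted match; yield down match; particulate in product match; outlet temperature high miss; pressure fluctuation match; pressure drop low match; flow instability miss
(C) seal leak — fails on odor noted, yield down, particulate in product, outlet temperature high, flow instability (predicts outlet temperature low, not outlet temperature high)
(D) sensor drift — odor noted miss; yield down match; particulate in product match; outlet temperature high match; pressure fluctuation match; pressure drop low match; flow instability match
(E) filter breakthrough — odor noted miss; yield down miss; particulate in product miss; outlet temperature high miss; pressure fluctuation match; pressure drop low miss; flow instability match
(F) feed contamination — odor noted miss; yield down match; particulate in product miss; outlet temperature high miss; pressure fluctuation match; pressure drop low miss; flow instability miss
No candidate is consistent with all observations.

none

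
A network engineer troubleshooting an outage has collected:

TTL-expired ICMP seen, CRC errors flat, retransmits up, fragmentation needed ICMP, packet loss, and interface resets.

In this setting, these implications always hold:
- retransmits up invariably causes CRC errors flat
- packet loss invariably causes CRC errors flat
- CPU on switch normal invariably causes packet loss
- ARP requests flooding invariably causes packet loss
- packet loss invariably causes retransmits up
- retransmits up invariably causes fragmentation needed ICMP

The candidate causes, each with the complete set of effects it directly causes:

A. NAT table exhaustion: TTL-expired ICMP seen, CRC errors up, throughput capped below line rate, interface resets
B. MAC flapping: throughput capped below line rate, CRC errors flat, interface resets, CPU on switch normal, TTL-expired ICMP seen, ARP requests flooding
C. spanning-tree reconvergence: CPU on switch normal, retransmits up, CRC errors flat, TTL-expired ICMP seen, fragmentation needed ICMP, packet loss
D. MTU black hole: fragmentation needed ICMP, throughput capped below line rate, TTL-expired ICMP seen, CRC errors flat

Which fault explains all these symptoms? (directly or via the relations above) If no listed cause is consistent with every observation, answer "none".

B

For each candidate, compare predicted effects to what was observed:
(A) NAT table exhaustion — fails on CRC errors flat, retransmits up, fragmentation needed ICMP, packet loss (predicts CRC errors up, not CRC errors flat)
(B) MAC flapping — TTL-expired ICMP seen match; CRC errors flat match; retransmits up match (through CPU on switch normal → packet loss → retransmits up); fragmentation needed ICMP match (through CPU on switch normal → packet loss → retransmits up → fragmentation needed ICMP); packet loss match (through CPU on switch normal → packet loss); interface resets match
(C) spanning-tree reconvergence — TTL-expired ICMP seen match; CRC errors flat match; retransmits up match; fragmentation needed ICMP match; packet loss match; interface resets miss
(D) MTU black hole — does not account for retransmits up, packet loss, interface resets
(B) is the only candidate with no mismatches.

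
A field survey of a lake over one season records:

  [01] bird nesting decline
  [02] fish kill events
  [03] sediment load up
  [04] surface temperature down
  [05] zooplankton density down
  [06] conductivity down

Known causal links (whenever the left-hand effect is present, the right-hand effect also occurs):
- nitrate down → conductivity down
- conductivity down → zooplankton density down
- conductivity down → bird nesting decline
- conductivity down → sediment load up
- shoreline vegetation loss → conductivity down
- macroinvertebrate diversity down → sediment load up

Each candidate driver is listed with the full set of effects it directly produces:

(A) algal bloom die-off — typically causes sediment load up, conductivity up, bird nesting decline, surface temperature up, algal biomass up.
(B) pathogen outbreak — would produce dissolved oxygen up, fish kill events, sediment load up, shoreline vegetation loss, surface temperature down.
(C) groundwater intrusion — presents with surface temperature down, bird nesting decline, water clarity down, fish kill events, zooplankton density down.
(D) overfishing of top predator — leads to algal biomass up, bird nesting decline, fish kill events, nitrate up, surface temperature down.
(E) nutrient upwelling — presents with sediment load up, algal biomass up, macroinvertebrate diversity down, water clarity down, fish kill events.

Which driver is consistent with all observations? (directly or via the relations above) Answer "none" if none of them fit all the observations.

Testing each hypothesis:
(A) algal bloom die-off — bird nesting decline ✓; fish kill events ✗; sediment load up ✓; surface temperature down ✗; zooplankton density down ✗; conductivity down ✗
(B) pathogen outbreak — bird nesting decline ✓ (by shoreline vegetation loss → conductivity down → bird nesting decline); fish kill events ✓; sediment load up ✓; surface temperature down ✓; zooplankton density down ✓ (by shoreline vegetation loss → conductivity down → zooplankton density down); conductivity down ✓ (by shoreline vegetation loss → conductivity down)
(C) groundwater intrusion — does not account for sediment load up, conductivity down
(D) overfishing of top predator — bird nesting decline ✓; fish kill events ✓; sediment load up ✗; surface temperature down ✓; zooplankton density down ✗; conductivity down ✗
(E) nutrient upwelling — does not account for bird nesting decline, surface temperature down, zooplankton density down, conductivity down
(B) is the only candidate with no mismatches.

B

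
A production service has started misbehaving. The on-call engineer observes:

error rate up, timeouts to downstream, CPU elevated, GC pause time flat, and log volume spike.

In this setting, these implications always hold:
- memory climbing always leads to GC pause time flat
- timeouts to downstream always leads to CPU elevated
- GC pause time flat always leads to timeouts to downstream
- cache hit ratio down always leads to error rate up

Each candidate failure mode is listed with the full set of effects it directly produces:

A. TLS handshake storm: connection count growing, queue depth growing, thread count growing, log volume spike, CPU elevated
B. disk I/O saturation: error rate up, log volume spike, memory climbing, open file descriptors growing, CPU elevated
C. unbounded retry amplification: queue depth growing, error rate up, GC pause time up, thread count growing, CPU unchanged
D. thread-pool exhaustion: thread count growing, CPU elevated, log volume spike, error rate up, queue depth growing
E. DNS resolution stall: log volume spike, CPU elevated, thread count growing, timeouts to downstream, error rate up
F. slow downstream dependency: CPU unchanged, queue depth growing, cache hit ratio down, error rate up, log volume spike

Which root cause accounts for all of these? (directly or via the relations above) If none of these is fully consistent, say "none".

For each candidate, compare predicted effects to what was observed:
(A) TLS handshake storm — error rate up ✗; timeouts to downstream ✗; CPU elevated ✓; GC pause time flat ✗; log volume spike ✓
(B) disk I/O saturation — accounts for every observation (timeouts to downstream by memory climbing → GC pause time flat → timeouts to downstream)
(C) unbounded retry amplification — fails on timeouts to downstream, CPU elevated, GC pause time flat, log volume spike (predicts CPU unchanged, not CPU elevated; predicts GC pause time up, not GC pause time flat)
(D) thread-pool exhaustion — error rate up ✓; timeouts to downstream ✗; CPU elevated ✓; GC pause time flat ✗; log volume spike ✓
(E) DNS resolution stall — does not account for GC pause time flat
(F) slow downstream dependency — fails on timeouts to downstream, CPU elevated, GC pause time flat (predicts CPU unchanged, not CPU elevated)
(B) is the only candidate with no mismatches.

B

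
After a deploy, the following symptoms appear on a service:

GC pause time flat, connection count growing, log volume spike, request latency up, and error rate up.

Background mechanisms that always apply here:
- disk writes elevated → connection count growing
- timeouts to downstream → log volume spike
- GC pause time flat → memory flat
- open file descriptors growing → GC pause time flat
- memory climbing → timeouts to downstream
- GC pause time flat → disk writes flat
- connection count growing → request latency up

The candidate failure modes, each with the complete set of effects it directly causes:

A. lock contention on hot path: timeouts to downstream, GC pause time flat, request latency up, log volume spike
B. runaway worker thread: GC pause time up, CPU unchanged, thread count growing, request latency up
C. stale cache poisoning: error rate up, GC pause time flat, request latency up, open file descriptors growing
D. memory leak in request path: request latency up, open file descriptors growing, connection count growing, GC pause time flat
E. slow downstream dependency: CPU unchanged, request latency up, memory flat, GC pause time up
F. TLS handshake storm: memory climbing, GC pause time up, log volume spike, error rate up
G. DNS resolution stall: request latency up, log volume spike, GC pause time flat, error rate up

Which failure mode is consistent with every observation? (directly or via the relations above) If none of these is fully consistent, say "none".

For each candidate, compare predicted effects to what was observed:
(A) lock contention on hot path — GC pause time flat match; connection count growing miss; log volume spike match; request latency up match; error rate up miss
(B) runaway worker thread — GC pause time flat miss; connection count growing miss; log volume spike miss; request latency up match; error rate up miss
(C) stale cache poisoning — does not account for connection count growing, log volume spike
(D) memory leak in request path — GC pause time flat match; connection count growing match; log volume spike miss; request latency up match; error rate up miss
(E) slow downstream dependency — GC pause time flat miss; connection count growing miss; log volume spike miss; request latency up match; error rate up miss
(F) TLS handshake storm — GC pause time flat miss; connection count growing miss; log volume spike match; request latency up miss; error rate up match
(G) DNS resolution stall — GC pause time flat match; connection count growing miss; log volume spike match; request latency up match; error rate up match
No candidate is consistent with all observations.

none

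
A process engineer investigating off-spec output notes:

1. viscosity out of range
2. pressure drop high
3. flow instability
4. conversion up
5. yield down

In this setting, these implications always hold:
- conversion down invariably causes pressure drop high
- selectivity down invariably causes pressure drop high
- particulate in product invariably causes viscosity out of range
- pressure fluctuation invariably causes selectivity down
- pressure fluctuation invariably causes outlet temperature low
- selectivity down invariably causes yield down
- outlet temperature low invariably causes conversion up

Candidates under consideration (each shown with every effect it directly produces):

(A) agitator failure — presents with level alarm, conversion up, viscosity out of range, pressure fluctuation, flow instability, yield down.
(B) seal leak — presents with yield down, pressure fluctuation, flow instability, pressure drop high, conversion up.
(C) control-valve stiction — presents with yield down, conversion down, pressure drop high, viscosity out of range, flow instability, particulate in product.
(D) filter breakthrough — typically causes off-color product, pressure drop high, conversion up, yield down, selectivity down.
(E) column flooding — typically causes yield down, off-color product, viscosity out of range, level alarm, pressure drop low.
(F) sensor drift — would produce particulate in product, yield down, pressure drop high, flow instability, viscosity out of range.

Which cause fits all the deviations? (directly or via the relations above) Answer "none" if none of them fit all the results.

Testing each hypothesis:
(A) agitator failure — viscosity out of range match; pressure drop high match (through pressure fluctuation → selectivity down → pressure drop high); flow instability match; conversion up match; yield down match
(B) seal leak — does not account for viscosity out of range
(C) control-valve stiction — viscosity out of range match; pressure drop high match; flow instability match; conversion up miss; yield down match
(D) filter breakthrough — viscosity out of range miss; pressure drop high match; flow instability miss; conversion up match; yield down match
(E) column flooding — viscosity out of range match; pressure drop high miss; flow instability miss; conversion up miss; yield down match
(F) sensor drift — viscosity out of range match; pressure drop high match; flow instability match; conversion up miss; yield down match
(A) is the only candidate with no mismatches.

A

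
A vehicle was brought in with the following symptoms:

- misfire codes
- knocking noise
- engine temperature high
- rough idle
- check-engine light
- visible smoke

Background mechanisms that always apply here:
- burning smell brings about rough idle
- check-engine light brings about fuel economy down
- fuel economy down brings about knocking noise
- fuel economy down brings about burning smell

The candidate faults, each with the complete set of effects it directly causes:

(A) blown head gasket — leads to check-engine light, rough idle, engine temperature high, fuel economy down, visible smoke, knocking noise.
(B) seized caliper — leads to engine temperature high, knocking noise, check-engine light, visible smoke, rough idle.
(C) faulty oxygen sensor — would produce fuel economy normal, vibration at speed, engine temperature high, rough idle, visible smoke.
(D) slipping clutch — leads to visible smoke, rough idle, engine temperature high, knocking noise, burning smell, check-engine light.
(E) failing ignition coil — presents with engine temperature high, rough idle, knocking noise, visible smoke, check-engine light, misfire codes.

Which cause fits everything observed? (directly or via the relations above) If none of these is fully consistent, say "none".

E

Per-candidate check:
(A) blown head gasket — misfire codes miss; knocking noise match; engine temperature high match; rough idle match; check-engine light match; visible smoke match
(B) seized caliper — misfire codes miss; knocking noise match; engine temperature high match; rough idle match; check-engine light match; visible smoke match
(C) faulty oxygen sensor — misfire codes miss; knocking noise miss; engine temperature high match; rough idle match; check-engine light miss; visible smoke match
(D) slipping clutch — misfire codes miss; knocking noise match; engine temperature high match; rough idle match; check-engine light match; visible smoke match
(E) failing ignition coil — accounts for every observation
(E) alone accounts for all the evidence.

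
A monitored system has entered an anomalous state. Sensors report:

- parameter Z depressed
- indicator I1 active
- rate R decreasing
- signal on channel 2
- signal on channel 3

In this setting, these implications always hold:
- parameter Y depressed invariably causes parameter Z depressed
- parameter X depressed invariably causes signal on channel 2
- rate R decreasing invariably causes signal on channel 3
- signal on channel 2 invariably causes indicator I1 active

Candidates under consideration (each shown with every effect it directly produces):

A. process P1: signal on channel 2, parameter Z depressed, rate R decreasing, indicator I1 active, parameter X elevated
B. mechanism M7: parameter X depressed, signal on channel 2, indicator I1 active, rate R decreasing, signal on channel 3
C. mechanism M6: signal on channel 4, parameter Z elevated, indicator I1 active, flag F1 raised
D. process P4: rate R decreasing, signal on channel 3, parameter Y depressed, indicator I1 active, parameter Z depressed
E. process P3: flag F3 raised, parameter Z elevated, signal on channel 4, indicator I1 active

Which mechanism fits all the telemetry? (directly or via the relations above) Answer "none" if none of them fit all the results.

Checking each candidate against the observations:
(A) process P1 — accounts for every observation (signal on channel 3 through rate R decreasing → signal on channel 3)
(B) mechanism M7 — parameter Z depressed miss; indicator I1 active match; rate R decreasing match; signal on channel 2 match; signal on channel 3 match
(C) mechanism M6 — parameter Z depressed miss; indicator I1 active match; rate R decreasing miss; signal on channel 2 miss; signal on channel 3 miss
(D) process P4 — does not account for signal on channel 2
(E) process P3 — parameter Z depressed miss; indicator I1 active match; rate R decreasing miss; signal on channel 2 miss; signal on channel 3 miss
(A) alone accounts for all the evidence.

A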